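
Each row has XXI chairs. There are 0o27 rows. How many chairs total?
Convert XXI (Roman numeral) → 10 + 10 + 1 = 21 (decimal)
Convert 0o27 (octal) → 2×8 + 7 = 23 (decimal)
Compute 21 × 23 = 483
483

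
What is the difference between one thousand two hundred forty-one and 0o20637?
Convert one thousand two hundred forty-one (English words) → 1×1000 + 2×100 + 41 = 1241 (decimal)
Convert 0o20637 (octal) → 2×4096 + 6×64 + 3×8 + 7 = 8607 (decimal)
Difference: |1241 - 8607| = 7366
7366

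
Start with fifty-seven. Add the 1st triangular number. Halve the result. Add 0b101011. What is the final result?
Convert fifty-seven (English words) → 57 (decimal)
Start: 57
Convert the 1st triangular number (triangular index) → 1×2/2 = 1 (decimal)
57 + 1 = 58
58 ÷ 2 = 29
Convert 0b101011 (binary) → 32 + 8 + 2 + 1 = 43 (decimal)
29 + 43 = 72
72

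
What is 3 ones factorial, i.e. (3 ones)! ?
Convert 3 ones (place-value notation) → 3 (decimal)
Compute 3! = 6
6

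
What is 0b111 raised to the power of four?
Convert 0b111 (binary) → 4 + 2 + 1 = 7 (decimal)
Convert four (English words) → 4 (decimal)
Compute 7 ^ 4 = 2401
2401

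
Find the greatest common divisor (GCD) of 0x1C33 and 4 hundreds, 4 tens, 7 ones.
Convert 0x1C33 (hexadecimal) → 1×4096 + 12×256 + 3×16 + 3 = 7219 (decimal)
Convert 4 hundreds, 4 tens, 7 ones (place-value notation) → 4×100 + 4×10 + 7 = 447 (decimal)
Compute gcd(7219, 447) = 1
1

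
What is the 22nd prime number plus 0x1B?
The 22nd prime number = 79
Convert 0x1B (hexadecimal) → 1×16 + 11 = 27 (decimal)
Compute 79 + 27 = 106
106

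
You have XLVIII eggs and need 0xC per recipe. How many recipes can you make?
Convert XLVIII (Roman numeral) → 40 + 5 + 1 + 1 + 1 = 48 (decimal)
Convert 0xC (hexadecimal) → 12 (decimal)
Compute 48 ÷ 12 = 4
4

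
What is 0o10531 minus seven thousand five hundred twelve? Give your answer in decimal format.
Convert 0o10531 (octal) → 1×4096 + 5×64 + 3×8 + 1 = 4441 (decimal)
Convert seven thousand five hundred twelve (English words) → 7×1000 + 5×100 + 12 = 7512 (decimal)
Compute 4441 - 7512 = -3071
-3071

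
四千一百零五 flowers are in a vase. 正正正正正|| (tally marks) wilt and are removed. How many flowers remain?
Convert 四千一百零五 (Chinese numeral) → 4×1000 + 1×100 + 5 = 4105 (decimal)
Convert 正正正正正|| (tally marks) → 5 + 5 + 5 + 5 + 5 + 2 = 27 (decimal)
Compute 4105 - 27 = 4078
4078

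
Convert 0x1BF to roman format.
Convert 0x1BF (hexadecimal) → 1×256 + 11×16 + 15 = 447 (decimal)
Convert 447 (decimal) → 447 = 400 + 40 + 5 + 1 + 1 → CDXLVII (Roman numeral)
CDXLVII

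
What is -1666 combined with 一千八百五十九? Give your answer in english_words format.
Convert 一千八百五十九 (Chinese numeral) → 1×1000 + 8×100 + 5×10 + 9 = 1859 (decimal)
Compute -1666 + 1859 = 193
Convert 193 (decimal) → 193 = 1×100 + 93 → one hundred ninety-three (English words)
one hundred ninety-three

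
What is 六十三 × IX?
Convert 六十三 (Chinese numeral) → 6×10 + 3 = 63 (decimal)
Convert IX (Roman numeral) → 9 (decimal)
Compute 63 × 9 = 567
567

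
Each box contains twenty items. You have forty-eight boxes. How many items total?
Convert twenty (English words) → 20 (decimal)
Convert forty-eight (English words) → 48 (decimal)
Compute 20 × 48 = 960
960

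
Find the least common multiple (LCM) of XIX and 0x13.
Convert XIX (Roman numeral) → 10 + 9 = 19 (decimal)
Convert 0x13 (hexadecimal) → 1×16 + 3 = 19 (decimal)
Compute lcm(19, 19) = 19
19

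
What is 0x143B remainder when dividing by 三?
Convert 0x143B (hexadecimal) → 1×4096 + 4×256 + 3×16 + 11 = 5179 (decimal)
Convert 三 (Chinese numeral) → 3 (decimal)
Compute 5179 mod 3 = 1
1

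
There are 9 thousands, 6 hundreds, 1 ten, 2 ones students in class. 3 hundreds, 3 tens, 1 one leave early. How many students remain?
Convert 9 thousands, 6 hundreds, 1 ten, 2 ones (place-value notation) → 9×1000 + 6×100 + 1×10 + 2 = 9612 (decimal)
Convert 3 hundreds, 3 tens, 1 one (place-value notation) → 3×100 + 3×10 + 1 = 331 (decimal)
Compute 9612 - 331 = 9281
9281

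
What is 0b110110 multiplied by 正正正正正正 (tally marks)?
Convert 0b110110 (binary) → 32 + 16 + 4 + 2 = 54 (decimal)
Convert 正正正正正正 (tally marks) → 5 + 5 + 5 + 5 + 5 + 5 = 30 (decimal)
Compute 54 × 30 = 1620
1620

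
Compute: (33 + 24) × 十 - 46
Convert 十 (Chinese numeral) → 1×10 = 10 (decimal)
Expression in decimal: (33 + 24) × 10 - 46
Parentheses first: 33 + 24 = 57
Multiply: 57 × 10 = 570
Subtract: 570 - 46 = 524
524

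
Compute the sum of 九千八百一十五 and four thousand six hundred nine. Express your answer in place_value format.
Convert 九千八百一十五 (Chinese numeral) → 9×1000 + 8×100 + 1×10 + 5 = 9815 (decimal)
Convert four thousand six hundred nine (English words) → 4×1000 + 6×100 + 9 = 4609 (decimal)
Compute 9815 + 4609 = 14424
Convert 14424 (decimal) → 14424 = 14×1000 + 4×100 + 2×10 + 4 → 14 thousands, 4 hundreds, 2 tens, 4 ones (place-value notation)
14 thousands, 4 hundreds, 2 tens, 4 ones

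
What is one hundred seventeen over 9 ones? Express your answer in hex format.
Convert one hundred seventeen (English words) → 1×100 + 17 = 117 (decimal)
Convert 9 ones (place-value notation) → 9 (decimal)
Compute 117 ÷ 9 = 13
Convert 13 (decimal) → 0xD (hexadecimal)
0xD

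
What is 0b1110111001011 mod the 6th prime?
Convert 0b1110111001011 (binary) → 4096 + 2048 + 1024 + 256 + 128 + 64 + 8 + 2 + 1 = 7627 (decimal)
Convert the 6th prime (prime index) → 13 (decimal)
Compute 7627 mod 13 = 9
9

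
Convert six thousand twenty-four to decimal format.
Convert six thousand twenty-four (English words) → 6×1000 + 24 = 6024 (decimal)
6024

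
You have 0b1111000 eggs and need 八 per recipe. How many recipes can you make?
Convert 0b1111000 (binary) → 64 + 32 + 16 + 8 = 120 (decimal)
Convert 八 (Chinese numeral) → 8 (decimal)
Compute 120 ÷ 8 = 15
15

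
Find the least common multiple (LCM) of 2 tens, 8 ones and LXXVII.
Convert 2 tens, 8 ones (place-value notation) → 2×10 + 8 = 28 (decimal)
Convert LXXVII (Roman numeral) → 50 + 10 + 10 + 5 + 1 + 1 = 77 (decimal)
Compute lcm(28, 77) = 308
308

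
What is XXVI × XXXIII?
Convert XXVI (Roman numeral) → 10 + 10 + 5 + 1 = 26 (decimal)
Convert XXXIII (Roman numeral) → 10 + 10 + 10 + 1 + 1 + 1 = 33 (decimal)
Compute 26 × 33 = 858
858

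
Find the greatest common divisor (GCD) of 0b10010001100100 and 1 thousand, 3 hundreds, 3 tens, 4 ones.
Convert 0b10010001100100 (binary) → 8192 + 1024 + 64 + 32 + 4 = 9316 (decimal)
Convert 1 thousand, 3 hundreds, 3 tens, 4 ones (place-value notation) → 1×1000 + 3×100 + 3×10 + 4 = 1334 (decimal)
Compute gcd(9316, 1334) = 2
2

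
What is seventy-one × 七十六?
Convert seventy-one (English words) → 71 (decimal)
Convert 七十六 (Chinese numeral) → 7×10 + 6 = 76 (decimal)
Compute 71 × 76 = 5396
5396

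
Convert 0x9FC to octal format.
Convert 0x9FC (hexadecimal) → 9×256 + 15×16 + 12 = 2556 (decimal)
Convert 2556 (decimal) → 2556 = 4×512 + 7×64 + 7×8 + 4 → 0o4774 (octal)
0o4774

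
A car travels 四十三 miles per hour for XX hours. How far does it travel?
Convert 四十三 (Chinese numeral) → 4×10 + 3 = 43 (decimal)
Convert XX (Roman numeral) → 10 + 10 = 20 (decimal)
Compute 43 × 20 = 860
860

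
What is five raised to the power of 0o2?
Convert five (English words) → 5 (decimal)
Convert 0o2 (octal) → 2 (decimal)
Compute 5 ^ 2 = 25
25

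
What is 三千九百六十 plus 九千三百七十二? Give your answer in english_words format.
Convert 三千九百六十 (Chinese numeral) → 3×1000 + 9×100 + 6×10 = 3960 (decimal)
Convert 九千三百七十二 (Chinese numeral) → 9×1000 + 3×100 + 7×10 + 2 = 9372 (decimal)
Compute 3960 + 9372 = 13332
Convert 13332 (decimal) → 13332 = 13×1000 + 3×100 + 32 → thirteen thousand three hundred thirty-two (English words)
thirteen thousand three hundred thirty-two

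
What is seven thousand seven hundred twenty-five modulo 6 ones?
Convert seven thousand seven hundred twenty-five (English words) → 7×1000 + 7×100 + 25 = 7725 (decimal)
Convert 6 ones (place-value notation) → 6 (decimal)
Compute 7725 mod 6 = 3
3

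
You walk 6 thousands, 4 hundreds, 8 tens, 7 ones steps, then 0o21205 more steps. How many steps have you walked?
Convert 6 thousands, 4 hundreds, 8 tens, 7 ones (place-value notation) → 6×1000 + 4×100 + 8×10 + 7 = 6487 (decimal)
Convert 0o21205 (octal) → 2×4096 + 1×512 + 2×64 + 5 = 8837 (decimal)
Compute 6487 + 8837 = 15324
15324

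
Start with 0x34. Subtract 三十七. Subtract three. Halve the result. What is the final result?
Convert 0x34 (hexadecimal) → 3×16 + 4 = 52 (decimal)
Start: 52
Convert 三十七 (Chinese numeral) → 3×10 + 7 = 37 (decimal)
52 - 37 = 15
Convert three (English words) → 3 (decimal)
15 - 3 = 12
12 ÷ 2 = 6
6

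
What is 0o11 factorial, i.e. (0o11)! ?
Convert 0o11 (octal) → 1×8 + 1 = 9 (decimal)
Compute 9! = 362880
362880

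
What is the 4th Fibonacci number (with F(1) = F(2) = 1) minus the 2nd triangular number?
The 4th Fibonacci number (with F(1) = F(2) = 1): 1, 1, 2, 3 → 3
Convert the 2nd triangular number (triangular index) → 2×3/2 = 3 (decimal)
Compute 3 - 3 = 0
0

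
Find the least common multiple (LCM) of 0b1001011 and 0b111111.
Convert 0b1001011 (binary) → 64 + 8 + 2 + 1 = 75 (decimal)
Convert 0b111111 (binary) → 32 + 16 + 8 + 4 + 2 + 1 = 63 (decimal)
Compute lcm(75, 63) = 1575
1575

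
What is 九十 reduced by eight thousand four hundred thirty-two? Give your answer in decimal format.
Convert 九十 (Chinese numeral) → 9×10 = 90 (decimal)
Convert eight thousand four hundred thirty-two (English words) → 8×1000 + 4×100 + 32 = 8432 (decimal)
Compute 90 - 8432 = -8342
-8342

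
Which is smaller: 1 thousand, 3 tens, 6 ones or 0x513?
Convert 1 thousand, 3 tens, 6 ones (place-value notation) → 1×1000 + 3×10 + 6 = 1036 (decimal)
Convert 0x513 (hexadecimal) → 5×256 + 1×16 + 3 = 1299 (decimal)
Compare 1036 vs 1299: smaller = 1036
1036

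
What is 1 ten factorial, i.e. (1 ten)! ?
Convert 1 ten (place-value notation) → 1×10 = 10 (decimal)
Compute 10! = 3628800
3628800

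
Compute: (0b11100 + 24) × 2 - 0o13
Convert 0b11100 (binary) → 16 + 8 + 4 = 28 (decimal)
Convert 0o13 (octal) → 1×8 + 3 = 11 (decimal)
Expression in decimal: (28 + 24) × 2 - 11
Parentheses first: 28 + 24 = 52
Multiply: 52 × 2 = 104
Subtract: 104 - 11 = 93
93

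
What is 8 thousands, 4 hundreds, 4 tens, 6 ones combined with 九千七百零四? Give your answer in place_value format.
Convert 8 thousands, 4 hundreds, 4 tens, 6 ones (place-value notation) → 8×1000 + 4×100 + 4×10 + 6 = 8446 (decimal)
Convert 九千七百零四 (Chinese numeral) → 9×1000 + 7×100 + 4 = 9704 (decimal)
Compute 8446 + 9704 = 18150
Convert 18150 (decimal) → 18150 = 18×1000 + 1×100 + 5×10 → 18 thousands, 1 hundred, 5 tens (place-value notation)
18 thousands, 1 hundred, 5 tens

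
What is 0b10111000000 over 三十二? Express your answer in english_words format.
Convert 0b10111000000 (binary) → 1024 + 256 + 128 + 64 = 1472 (decimal)
Convert 三十二 (Chinese numeral) → 3×10 + 2 = 32 (decimal)
Compute 1472 ÷ 32 = 46
Convert 46 (decimal) → forty-six (English words)
forty-six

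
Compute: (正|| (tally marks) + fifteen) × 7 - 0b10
Convert 正|| (tally marks) → 5 + 2 = 7 (decimal)
Convert fifteen (English words) → 15 (decimal)
Convert 0b10 (binary) → 2 (decimal)
Expression in decimal: (7 + 15) × 7 - 2
Parentheses first: 7 + 15 = 22
Multiply: 22 × 7 = 154
Subtract: 154 - 2 = 152
152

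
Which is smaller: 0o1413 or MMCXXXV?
Convert 0o1413 (octal) → 1×512 + 4×64 + 1×8 + 3 = 779 (decimal)
Convert MMCXXXV (Roman numeral) → 1000 + 1000 + 100 + 10 + 10 + 10 + 5 = 2135 (decimal)
Compare 779 vs 2135: smaller = 779
779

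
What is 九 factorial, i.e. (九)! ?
Convert 九 (Chinese numeral) → 9 (decimal)
Compute 9! = 362880
362880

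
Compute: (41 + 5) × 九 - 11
Convert 九 (Chinese numeral) → 9 (decimal)
Expression in decimal: (41 + 5) × 9 - 11
Parentheses first: 41 + 5 = 46
Multiply: 46 × 9 = 414
Subtract: 414 - 11 = 403
403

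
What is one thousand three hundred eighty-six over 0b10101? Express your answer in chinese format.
Convert one thousand three hundred eighty-six (English words) → 1×1000 + 3×100 + 86 = 1386 (decimal)
Convert 0b10101 (binary) → 16 + 4 + 1 = 21 (decimal)
Compute 1386 ÷ 21 = 66
Convert 66 (decimal) → 66 = 6×10 + 6 → 六十六 (Chinese numeral)
六十六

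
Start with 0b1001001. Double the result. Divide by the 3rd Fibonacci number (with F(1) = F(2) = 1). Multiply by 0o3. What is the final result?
Convert 0b1001001 (binary) → 64 + 8 + 1 = 73 (decimal)
Start: 73
73 × 2 = 146
Convert the 3rd Fibonacci number (with F(1) = F(2) = 1) (Fibonacci index) → 1, 1, 2 → 2 (decimal)
146 ÷ 2 = 73
Convert 0o3 (octal) → 3 (decimal)
73 × 3 = 219
219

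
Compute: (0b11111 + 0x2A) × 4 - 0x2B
Convert 0b11111 (binary) → 16 + 8 + 4 + 2 + 1 = 31 (decimal)
Convert 0x2A (hexadecimal) → 2×16 + 10 = 42 (decimal)
Convert 0x2B (hexadecimal) → 2×16 + 11 = 43 (decimal)
Expression in decimal: (31 + 42) × 4 - 43
Parentheses first: 31 + 42 = 73
Multiply: 73 × 4 = 292
Subtract: 292 - 43 = 249
249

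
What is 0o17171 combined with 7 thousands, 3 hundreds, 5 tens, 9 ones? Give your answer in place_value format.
Convert 0o17171 (octal) → 1×4096 + 7×512 + 1×64 + 7×8 + 1 = 7801 (decimal)
Convert 7 thousands, 3 hundreds, 5 tens, 9 ones (place-value notation) → 7×1000 + 3×100 + 5×10 + 9 = 7359 (decimal)
Compute 7801 + 7359 = 15160
Convert 15160 (decimal) → 15160 = 15×1000 + 1×100 + 6×10 → 15 thousands, 1 hundred, 6 tens (place-value notation)
15 thousands, 1 hundred, 6 tens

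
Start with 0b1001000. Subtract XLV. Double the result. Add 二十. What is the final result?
Convert 0b1001000 (binary) → 64 + 8 = 72 (decimal)
Start: 72
Convert XLV (Roman numeral) → 40 + 5 = 45 (decimal)
72 - 45 = 27
27 × 2 = 54
Convert 二十 (Chinese numeral) → 2×10 = 20 (decimal)
54 + 20 = 74
74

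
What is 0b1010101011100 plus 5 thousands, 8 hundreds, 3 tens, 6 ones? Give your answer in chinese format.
Convert 0b1010101011100 (binary) → 4096 + 1024 + 256 + 64 + 16 + 8 + 4 = 5468 (decimal)
Convert 5 thousands, 8 hundreds, 3 tens, 6 ones (place-value notation) → 5×1000 + 8×100 + 3×10 + 6 = 5836 (decimal)
Compute 5468 + 5836 = 11304
Convert 11304 (decimal) → 11304 = 1×10000 + 1×1000 + 3×100 + 4 → 一万一千三百零四 (Chinese numeral)
一万一千三百零四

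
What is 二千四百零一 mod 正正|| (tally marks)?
Convert 二千四百零一 (Chinese numeral) → 2×1000 + 4×100 + 1 = 2401 (decimal)
Convert 正正|| (tally marks) → 5 + 5 + 2 = 12 (decimal)
Compute 2401 mod 12 = 1
1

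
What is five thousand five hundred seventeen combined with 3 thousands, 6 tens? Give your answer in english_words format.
Convert five thousand five hundred seventeen (English words) → 5×1000 + 5×100 + 17 = 5517 (decimal)
Convert 3 thousands, 6 tens (place-value notation) → 3×1000 + 6×10 = 3060 (decimal)
Compute 5517 + 3060 = 8577
Convert 8577 (decimal) → 8577 = 8×1000 + 5×100 + 77 → eight thousand five hundred seventy-seven (English words)
eight thousand five hundred seventy-seven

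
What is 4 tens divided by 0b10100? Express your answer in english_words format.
Convert 4 tens (place-value notation) → 4×10 = 40 (decimal)
Convert 0b10100 (binary) → 16 + 4 = 20 (decimal)
Compute 40 ÷ 20 = 2
Convert 2 (decimal) → two (English words)
two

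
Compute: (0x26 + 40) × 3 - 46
Convert 0x26 (hexadecimal) → 2×16 + 6 = 38 (decimal)
Expression in decimal: (38 + 40) × 3 - 46
Parentheses first: 38 + 40 = 78
Multiply: 78 × 3 = 234
Subtract: 234 - 46 = 188
188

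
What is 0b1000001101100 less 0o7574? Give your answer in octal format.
Convert 0b1000001101100 (binary) → 4096 + 64 + 32 + 8 + 4 = 4204 (decimal)
Convert 0o7574 (octal) → 7×512 + 5×64 + 7×8 + 4 = 3964 (decimal)
Compute 4204 - 3964 = 240
Convert 240 (decimal) → 240 = 3×64 + 6×8 → 0o360 (octal)
0o360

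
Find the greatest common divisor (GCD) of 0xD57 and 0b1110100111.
Convert 0xD57 (hexadecimal) → 13×256 + 5×16 + 7 = 3415 (decimal)
Convert 0b1110100111 (binary) → 512 + 256 + 128 + 32 + 4 + 2 + 1 = 935 (decimal)
Compute gcd(3415, 935) = 5
5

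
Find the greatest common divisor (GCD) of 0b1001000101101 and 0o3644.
Convert 0b1001000101101 (binary) → 4096 + 512 + 32 + 8 + 4 + 1 = 4653 (decimal)
Convert 0o3644 (octal) → 3×512 + 6×64 + 4×8 + 4 = 1956 (decimal)
Compute gcd(4653, 1956) = 3
3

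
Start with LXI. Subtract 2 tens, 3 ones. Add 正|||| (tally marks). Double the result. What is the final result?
Convert LXI (Roman numeral) → 50 + 10 + 1 = 61 (decimal)
Start: 61
Convert 2 tens, 3 ones (place-value notation) → 2×10 + 3 = 23 (decimal)
61 - 23 = 38
Convert 正|||| (tally marks) → 5 + 4 = 9 (decimal)
38 + 9 = 47
47 × 2 = 94
94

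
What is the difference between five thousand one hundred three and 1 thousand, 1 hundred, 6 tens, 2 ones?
Convert five thousand one hundred three (English words) → 5×1000 + 1×100 + 3 = 5103 (decimal)
Convert 1 thousand, 1 hundred, 6 tens, 2 ones (place-value notation) → 1×1000 + 1×100 + 6×10 + 2 = 1162 (decimal)
Difference: |5103 - 1162| = 3941
3941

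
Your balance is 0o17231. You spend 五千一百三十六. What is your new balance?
Convert 0o17231 (octal) → 1×4096 + 7×512 + 2×64 + 3×8 + 1 = 7833 (decimal)
Convert 五千一百三十六 (Chinese numeral) → 5×1000 + 1×100 + 3×10 + 6 = 5136 (decimal)
Compute 7833 - 5136 = 2697
2697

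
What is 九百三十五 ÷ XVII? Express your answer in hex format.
Convert 九百三十五 (Chinese numeral) → 9×100 + 3×10 + 5 = 935 (decimal)
Convert XVII (Roman numeral) → 10 + 5 + 1 + 1 = 17 (decimal)
Compute 935 ÷ 17 = 55
Convert 55 (decimal) → 55 = 3×16 + 7 → 0x37 (hexadecimal)
0x37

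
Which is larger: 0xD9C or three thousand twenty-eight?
Convert 0xD9C (hexadecimal) → 13×256 + 9×16 + 12 = 3484 (decimal)
Convert three thousand twenty-eight (English words) → 3×1000 + 28 = 3028 (decimal)
Compare 3484 vs 3028: larger = 3484
3484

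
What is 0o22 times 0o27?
Convert 0o22 (octal) → 2×8 + 2 = 18 (decimal)
Convert 0o27 (octal) → 2×8 + 7 = 23 (decimal)
Compute 18 × 23 = 414
414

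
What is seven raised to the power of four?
Convert seven (English words) → 7 (decimal)
Convert four (English words) → 4 (decimal)
Compute 7 ^ 4 = 2401
2401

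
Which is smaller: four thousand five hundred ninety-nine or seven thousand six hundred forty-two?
Convert four thousand five hundred ninety-nine (English words) → 4×1000 + 5×100 + 99 = 4599 (decimal)
Convert seven thousand six hundred forty-two (English words) → 7×1000 + 6×100 + 42 = 7642 (decimal)
Compare 4599 vs 7642: smaller = 4599
4599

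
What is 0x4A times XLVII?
Convert 0x4A (hexadecimal) → 4×16 + 10 = 74 (decimal)
Convert XLVII (Roman numeral) → 40 + 5 + 1 + 1 = 47 (decimal)
Compute 74 × 47 = 3478
3478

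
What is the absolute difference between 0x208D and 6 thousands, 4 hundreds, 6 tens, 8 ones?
Convert 0x208D (hexadecimal) → 2×4096 + 8×16 + 13 = 8333 (decimal)
Convert 6 thousands, 4 hundreds, 6 tens, 8 ones (place-value notation) → 6×1000 + 4×100 + 6×10 + 8 = 6468 (decimal)
Compute |8333 - 6468| = 1865
1865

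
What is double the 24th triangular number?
The 24th triangular number = 24×25/2 = 300
Compute 300 × 2 = 600
600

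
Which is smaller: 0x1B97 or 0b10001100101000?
Convert 0x1B97 (hexadecimal) → 1×4096 + 11×256 + 9×16 + 7 = 7063 (decimal)
Convert 0b10001100101000 (binary) → 8192 + 512 + 256 + 32 + 8 = 9000 (decimal)
Compare 7063 vs 9000: smaller = 7063
7063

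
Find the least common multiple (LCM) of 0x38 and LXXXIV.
Convert 0x38 (hexadecimal) → 3×16 + 8 = 56 (decimal)
Convert LXXXIV (Roman numeral) → 50 + 10 + 10 + 10 + 4 = 84 (decimal)
Compute lcm(56, 84) = 168
168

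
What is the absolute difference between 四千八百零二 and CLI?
Convert 四千八百零二 (Chinese numeral) → 4×1000 + 8×100 + 2 = 4802 (decimal)
Convert CLI (Roman numeral) → 100 + 50 + 1 = 151 (decimal)
Compute |4802 - 151| = 4651
4651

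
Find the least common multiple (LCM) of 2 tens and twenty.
Convert 2 tens (place-value notation) → 2×10 = 20 (decimal)
Convert twenty (English words) → 20 (decimal)
Compute lcm(20, 20) = 20
20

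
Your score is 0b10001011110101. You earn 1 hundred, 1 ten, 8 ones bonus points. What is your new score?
Convert 0b10001011110101 (binary) → 8192 + 512 + 128 + 64 + 32 + 16 + 4 + 1 = 8949 (decimal)
Convert 1 hundred, 1 ten, 8 ones (place-value notation) → 1×100 + 1×10 + 8 = 118 (decimal)
Compute 8949 + 118 = 9067
9067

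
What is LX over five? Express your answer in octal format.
Convert LX (Roman numeral) → 50 + 10 = 60 (decimal)
Convert five (English words) → 5 (decimal)
Compute 60 ÷ 5 = 12
Convert 12 (decimal) → 12 = 1×8 + 4 → 0o14 (octal)
0o14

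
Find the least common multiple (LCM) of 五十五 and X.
Convert 五十五 (Chinese numeral) → 5×10 + 5 = 55 (decimal)
Convert X (Roman numeral) → 10 (decimal)
Compute lcm(55, 10) = 110
110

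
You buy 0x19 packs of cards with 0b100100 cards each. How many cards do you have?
Convert 0b100100 (binary) → 32 + 4 = 36 (decimal)
Convert 0x19 (hexadecimal) → 1×16 + 9 = 25 (decimal)
Compute 36 × 25 = 900
900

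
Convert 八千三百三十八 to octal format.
Convert 八千三百三十八 (Chinese numeral) → 8×1000 + 3×100 + 3×10 + 8 = 8338 (decimal)
Convert 8338 (decimal) → 8338 = 2×4096 + 2×64 + 2×8 + 2 → 0o20222 (octal)
0o20222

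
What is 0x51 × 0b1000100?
Convert 0x51 (hexadecimal) → 5×16 + 1 = 81 (decimal)
Convert 0b1000100 (binary) → 64 + 4 = 68 (decimal)
Compute 81 × 68 = 5508
5508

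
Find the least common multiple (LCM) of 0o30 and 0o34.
Convert 0o30 (octal) → 3×8 = 24 (decimal)
Convert 0o34 (octal) → 3×8 + 4 = 28 (decimal)
Compute lcm(24, 28) = 168
168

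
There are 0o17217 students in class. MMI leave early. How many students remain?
Convert 0o17217 (octal) → 1×4096 + 7×512 + 2×64 + 1×8 + 7 = 7823 (decimal)
Convert MMI (Roman numeral) → 1000 + 1000 + 1 = 2001 (decimal)
Compute 7823 - 2001 = 5822
5822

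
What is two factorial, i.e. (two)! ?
Convert two (English words) → 2 (decimal)
Compute 2! = 2
2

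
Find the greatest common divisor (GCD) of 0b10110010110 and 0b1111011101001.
Convert 0b10110010110 (binary) → 1024 + 256 + 128 + 16 + 4 + 2 = 1430 (decimal)
Convert 0b1111011101001 (binary) → 4096 + 2048 + 1024 + 512 + 128 + 64 + 32 + 8 + 1 = 7913 (decimal)
Compute gcd(1430, 7913) = 1
1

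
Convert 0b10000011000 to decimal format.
Convert 0b10000011000 (binary) → 1024 + 16 + 8 = 1048 (decimal)
1048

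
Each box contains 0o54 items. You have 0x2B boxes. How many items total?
Convert 0o54 (octal) → 5×8 + 4 = 44 (decimal)
Convert 0x2B (hexadecimal) → 2×16 + 11 = 43 (decimal)
Compute 44 × 43 = 1892
1892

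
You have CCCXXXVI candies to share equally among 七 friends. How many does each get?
Convert CCCXXXVI (Roman numeral) → 100 + 100 + 100 + 10 + 10 + 10 + 5 + 1 = 336 (decimal)
Convert 七 (Chinese numeral) → 7 (decimal)
Compute 336 ÷ 7 = 48
48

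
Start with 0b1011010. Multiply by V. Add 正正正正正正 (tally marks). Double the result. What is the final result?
Convert 0b1011010 (binary) → 64 + 16 + 8 + 2 = 90 (decimal)
Start: 90
Convert V (Roman numeral) → 5 (decimal)
90 × 5 = 450
Convert 正正正正正正 (tally marks) → 5 + 5 + 5 + 5 + 5 + 5 = 30 (decimal)
450 + 30 = 480
480 × 2 = 960
960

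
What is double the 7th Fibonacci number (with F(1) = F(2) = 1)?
The 7th Fibonacci number (with F(1) = F(2) = 1): 1, 1, 2, 3, 5, 8, 13 → 13
Compute 13 × 2 = 26
26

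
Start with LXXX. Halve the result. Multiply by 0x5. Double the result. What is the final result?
Convert LXXX (Roman numeral) → 50 + 10 + 10 + 10 = 80 (decimal)
Start: 80
80 ÷ 2 = 40
Convert 0x5 (hexadecimal) → 5 (decimal)
40 × 5 = 200
200 × 2 = 400
400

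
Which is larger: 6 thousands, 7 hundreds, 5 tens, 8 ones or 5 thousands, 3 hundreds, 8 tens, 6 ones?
Convert 6 thousands, 7 hundreds, 5 tens, 8 ones (place-value notation) → 6×1000 + 7×100 + 5×10 + 8 = 6758 (decimal)
Convert 5 thousands, 3 hundreds, 8 tens, 6 ones (place-value notation) → 5×1000 + 3×100 + 8×10 + 6 = 5386 (decimal)
Compare 6758 vs 5386: larger = 6758
6758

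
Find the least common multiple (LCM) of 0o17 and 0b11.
Convert 0o17 (octal) → 1×8 + 7 = 15 (decimal)
Convert 0b11 (binary) → 2 + 1 = 3 (decimal)
Compute lcm(15, 3) = 15
15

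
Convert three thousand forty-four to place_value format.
Convert three thousand forty-four (English words) → 3×1000 + 44 = 3044 (decimal)
Convert 3044 (decimal) → 3044 = 3×1000 + 4×10 + 4 → 3 thousands, 4 tens, 4 ones (place-value notation)
3 thousands, 4 tens, 4 ones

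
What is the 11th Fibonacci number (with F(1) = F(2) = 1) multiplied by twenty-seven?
Convert the 11th Fibonacci number (with F(1) = F(2) = 1) (Fibonacci index) → 1, 1, 2, 3, 5, 8, 13, 21, 34, 55, 89 → 89 (decimal)
Convert twenty-seven (English words) → 27 (decimal)
Compute 89 × 27 = 2403
2403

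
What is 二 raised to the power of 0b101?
Convert 二 (Chinese numeral) → 2 (decimal)
Convert 0b101 (binary) → 4 + 1 = 5 (decimal)
Compute 2 ^ 5 = 32
32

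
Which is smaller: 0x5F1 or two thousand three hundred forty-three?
Convert 0x5F1 (hexadecimal) → 5×256 + 15×16 + 1 = 1521 (decimal)
Convert two thousand three hundred forty-three (English words) → 2×1000 + 3×100 + 43 = 2343 (decimal)
Compare 1521 vs 2343: smaller = 1521
1521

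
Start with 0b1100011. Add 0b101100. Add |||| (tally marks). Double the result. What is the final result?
Convert 0b1100011 (binary) → 64 + 32 + 2 + 1 = 99 (decimal)
Start: 99
Convert 0b101100 (binary) → 32 + 8 + 4 = 44 (decimal)
99 + 44 = 143
Convert |||| (tally marks) → 4 (decimal)
143 + 4 = 147
147 × 2 = 294
294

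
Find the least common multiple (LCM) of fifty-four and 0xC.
Convert fifty-four (English words) → 54 (decimal)
Convert 0xC (hexadecimal) → 12 (decimal)
Compute lcm(54, 12) = 108
108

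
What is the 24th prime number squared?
The 24th prime number = 89
Compute 89² = 89 × 89 = 7921
7921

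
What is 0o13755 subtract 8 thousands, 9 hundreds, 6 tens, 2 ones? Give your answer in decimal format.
Convert 0o13755 (octal) → 1×4096 + 3×512 + 7×64 + 5×8 + 5 = 6125 (decimal)
Convert 8 thousands, 9 hundreds, 6 tens, 2 ones (place-value notation) → 8×1000 + 9×100 + 6×10 + 2 = 8962 (decimal)
Compute 6125 - 8962 = -2837
-2837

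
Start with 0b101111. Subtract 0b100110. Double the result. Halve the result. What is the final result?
Convert 0b101111 (binary) → 32 + 8 + 4 + 2 + 1 = 47 (decimal)
Start: 47
Convert 0b100110 (binary) → 32 + 4 + 2 = 38 (decimal)
47 - 38 = 9
9 × 2 = 18
18 ÷ 2 = 9
9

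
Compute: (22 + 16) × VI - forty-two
Convert VI (Roman numeral) → 5 + 1 = 6 (decimal)
Convert forty-two (English words) → 42 (decimal)
Expression in decimal: (22 + 16) × 6 - 42
Parentheses first: 22 + 16 = 38
Multiply: 38 × 6 = 228
Subtract: 228 - 42 = 186
186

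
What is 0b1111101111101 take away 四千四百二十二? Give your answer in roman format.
Convert 0b1111101111101 (binary) → 4096 + 2048 + 1024 + 512 + 256 + 64 + 32 + 16 + 8 + 4 + 1 = 8061 (decimal)
Convert 四千四百二十二 (Chinese numeral) → 4×1000 + 4×100 + 2×10 + 2 = 4422 (decimal)
Compute 8061 - 4422 = 3639
Convert 3639 (decimal) → 3639 = 1000 + 1000 + 1000 + 500 + 100 + 10 + 10 + 10 + 9 → MMMDCXXXIX (Roman numeral)
MMMDCXXXIX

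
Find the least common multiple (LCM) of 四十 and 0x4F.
Convert 四十 (Chinese numeral) → 4×10 = 40 (decimal)
Convert 0x4F (hexadecimal) → 4×16 + 15 = 79 (decimal)
Compute lcm(40, 79) = 3160
3160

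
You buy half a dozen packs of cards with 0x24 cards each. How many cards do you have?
Convert 0x24 (hexadecimal) → 2×16 + 4 = 36 (decimal)
Convert half a dozen (colloquial) → 6 (decimal)
Compute 36 × 6 = 216
216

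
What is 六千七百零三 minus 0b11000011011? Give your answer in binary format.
Convert 六千七百零三 (Chinese numeral) → 6×1000 + 7×100 + 3 = 6703 (decimal)
Convert 0b11000011011 (binary) → 1024 + 512 + 16 + 8 + 2 + 1 = 1563 (decimal)
Compute 6703 - 1563 = 5140
Convert 5140 (decimal) → 5140 = 4096 + 1024 + 16 + 4 → 0b1010000010100 (binary)
0b1010000010100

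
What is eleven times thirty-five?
Convert eleven (English words) → 11 (decimal)
Convert thirty-five (English words) → 35 (decimal)
Compute 11 × 35 = 385
385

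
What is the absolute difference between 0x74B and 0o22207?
Convert 0x74B (hexadecimal) → 7×256 + 4×16 + 11 = 1867 (decimal)
Convert 0o22207 (octal) → 2×4096 + 2×512 + 2×64 + 7 = 9351 (decimal)
Compute |1867 - 9351| = 7484
7484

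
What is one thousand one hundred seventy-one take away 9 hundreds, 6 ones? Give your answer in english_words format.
Convert one thousand one hundred seventy-one (English words) → 1×1000 + 1×100 + 71 = 1171 (decimal)
Convert 9 hundreds, 6 ones (place-value notation) → 9×100 + 6 = 906 (decimal)
Compute 1171 - 906 = 265
Convert 265 (decimal) → 265 = 2×100 + 65 → two hundred sixty-five (English words)
two hundred sixty-five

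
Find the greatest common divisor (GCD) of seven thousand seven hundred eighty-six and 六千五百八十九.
Convert seven thousand seven hundred eighty-six (English words) → 7×1000 + 7×100 + 86 = 7786 (decimal)
Convert 六千五百八十九 (Chinese numeral) → 6×1000 + 5×100 + 8×10 + 9 = 6589 (decimal)
Compute gcd(7786, 6589) = 1
1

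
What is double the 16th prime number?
The 16th prime number = 53
Compute 53 × 2 = 106
106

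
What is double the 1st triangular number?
The 1st triangular number = 1×2/2 = 1
Compute 1 × 2 = 2
2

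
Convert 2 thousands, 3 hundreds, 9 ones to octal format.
Convert 2 thousands, 3 hundreds, 9 ones (place-value notation) → 2×1000 + 3×100 + 9 = 2309 (decimal)
Convert 2309 (decimal) → 2309 = 4×512 + 4×64 + 5 → 0o4405 (octal)
0o4405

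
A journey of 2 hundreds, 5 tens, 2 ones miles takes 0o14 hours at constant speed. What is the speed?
Convert 2 hundreds, 5 tens, 2 ones (place-value notation) → 2×100 + 5×10 + 2 = 252 (decimal)
Convert 0o14 (octal) → 1×8 + 4 = 12 (decimal)
Compute 252 ÷ 12 = 21
21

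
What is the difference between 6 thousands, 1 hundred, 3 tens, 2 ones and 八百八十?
Convert 6 thousands, 1 hundred, 3 tens, 2 ones (place-value notation) → 6×1000 + 1×100 + 3×10 + 2 = 6132 (decimal)
Convert 八百八十 (Chinese numeral) → 8×100 + 8×10 = 880 (decimal)
Difference: |6132 - 880| = 5252
5252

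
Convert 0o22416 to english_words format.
Convert 0o22416 (octal) → 2×4096 + 2×512 + 4×64 + 1×8 + 6 = 9486 (decimal)
Convert 9486 (decimal) → 9486 = 9×1000 + 4×100 + 86 → nine thousand four hundred eighty-six (English words)
nine thousand four hundred eighty-six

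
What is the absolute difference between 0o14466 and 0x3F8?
Convert 0o14466 (octal) → 1×4096 + 4×512 + 4×64 + 6×8 + 6 = 6454 (decimal)
Convert 0x3F8 (hexadecimal) → 3×256 + 15×16 + 8 = 1016 (decimal)
Compute |6454 - 1016| = 5438
5438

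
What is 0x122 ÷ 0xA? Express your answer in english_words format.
Convert 0x122 (hexadecimal) → 1×256 + 2×16 + 2 = 290 (decimal)
Convert 0xA (hexadecimal) → 10 (decimal)
Compute 290 ÷ 10 = 29
Convert 29 (decimal) → twenty-nine (English words)
twenty-nine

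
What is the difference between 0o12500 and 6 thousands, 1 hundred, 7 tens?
Convert 0o12500 (octal) → 1×4096 + 2×512 + 5×64 = 5440 (decimal)
Convert 6 thousands, 1 hundred, 7 tens (place-value notation) → 6×1000 + 1×100 + 7×10 = 6170 (decimal)
Difference: |5440 - 6170| = 730
730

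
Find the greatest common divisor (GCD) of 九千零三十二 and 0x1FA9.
Convert 九千零三十二 (Chinese numeral) → 9×1000 + 3×10 + 2 = 9032 (decimal)
Convert 0x1FA9 (hexadecimal) → 1×4096 + 15×256 + 10×16 + 9 = 8105 (decimal)
Compute gcd(9032, 8105) = 1
1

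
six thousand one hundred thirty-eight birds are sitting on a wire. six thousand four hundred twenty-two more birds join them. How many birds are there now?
Convert six thousand one hundred thirty-eight (English words) → 6×1000 + 1×100 + 38 = 6138 (decimal)
Convert six thousand four hundred twenty-two (English words) → 6×1000 + 4×100 + 22 = 6422 (decimal)
Compute 6138 + 6422 = 12560
12560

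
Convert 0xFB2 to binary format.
Convert 0xFB2 (hexadecimal) → 15×256 + 11×16 + 2 = 4018 (decimal)
Convert 4018 (decimal) → 4018 = 2048 + 1024 + 512 + 256 + 128 + 32 + 16 + 2 → 0b111110110010 (binary)
0b111110110010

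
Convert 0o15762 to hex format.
Convert 0o15762 (octal) → 1×4096 + 5×512 + 7×64 + 6×8 + 2 = 7154 (decimal)
Convert 7154 (decimal) → 7154 = 1×4096 + 11×256 + 15×16 + 2 → 0x1BF2 (hexadecimal)
0x1BF2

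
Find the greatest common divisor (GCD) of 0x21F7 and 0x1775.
Convert 0x21F7 (hexadecimal) → 2×4096 + 1×256 + 15×16 + 7 = 8695 (decimal)
Convert 0x1775 (hexadecimal) → 1×4096 + 7×256 + 7×16 + 5 = 6005 (decimal)
Compute gcd(8695, 6005) = 5
5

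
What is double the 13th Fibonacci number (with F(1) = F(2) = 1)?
The 13th Fibonacci number (with F(1) = F(2) = 1): 1, 1, 2, 3, 5, 8, 13, 21, 34, 55, 89, 144, 233 → 233
Compute 233 × 2 = 466
466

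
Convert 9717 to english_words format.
Convert 9717 (decimal) → 9717 = 9×1000 + 7×100 + 17 → nine thousand seven hundred seventeen (English words)
nine thousand seven hundred seventeen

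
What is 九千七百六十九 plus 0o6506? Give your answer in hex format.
Convert 九千七百六十九 (Chinese numeral) → 9×1000 + 7×100 + 6×10 + 9 = 9769 (decimal)
Convert 0o6506 (octal) → 6×512 + 5×64 + 6 = 3398 (decimal)
Compute 9769 + 3398 = 13167
Convert 13167 (decimal) → 13167 = 3×4096 + 3×256 + 6×16 + 15 → 0x336F (hexadecimal)
0x336F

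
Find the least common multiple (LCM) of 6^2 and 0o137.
Convert 6^2 (power) → 36 (decimal)
Convert 0o137 (octal) → 1×64 + 3×8 + 7 = 95 (decimal)
Compute lcm(36, 95) = 3420
3420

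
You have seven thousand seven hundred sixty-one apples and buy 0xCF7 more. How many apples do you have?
Convert seven thousand seven hundred sixty-one (English words) → 7×1000 + 7×100 + 61 = 7761 (decimal)
Convert 0xCF7 (hexadecimal) → 12×256 + 15×16 + 7 = 3319 (decimal)
Compute 7761 + 3319 = 11080
11080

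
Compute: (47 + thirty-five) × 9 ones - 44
Convert thirty-five (English words) → 35 (decimal)
Convert 9 ones (place-value notation) → 9 (decimal)
Expression in decimal: (47 + 35) × 9 - 44
Parentheses first: 47 + 35 = 82
Multiply: 82 × 9 = 738
Subtract: 738 - 44 = 694
694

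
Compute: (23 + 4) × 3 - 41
Parentheses first: 23 + 4 = 27
Multiply: 27 × 3 = 81
Subtract: 81 - 41 = 40
40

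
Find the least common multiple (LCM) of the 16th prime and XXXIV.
Convert the 16th prime (prime index) → 53 (decimal)
Convert XXXIV (Roman numeral) → 10 + 10 + 10 + 4 = 34 (decimal)
Compute lcm(53, 34) = 1802
1802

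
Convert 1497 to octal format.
Convert 1497 (decimal) → 1497 = 2×512 + 7×64 + 3×8 + 1 → 0o2731 (octal)
0o2731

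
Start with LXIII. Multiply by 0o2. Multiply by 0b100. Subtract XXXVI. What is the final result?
Convert LXIII (Roman numeral) → 50 + 10 + 1 + 1 + 1 = 63 (decimal)
Start: 63
Convert 0o2 (octal) → 2 (decimal)
63 × 2 = 126
Convert 0b100 (binary) → 4 (decimal)
126 × 4 = 504
Convert XXXVI (Roman numeral) → 10 + 10 + 10 + 5 + 1 = 36 (decimal)
504 - 36 = 468
468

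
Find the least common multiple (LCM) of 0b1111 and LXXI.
Convert 0b1111 (binary) → 8 + 4 + 2 + 1 = 15 (decimal)
Convert LXXI (Roman numeral) → 50 + 10 + 10 + 1 = 71 (decimal)
Compute lcm(15, 71) = 1065
1065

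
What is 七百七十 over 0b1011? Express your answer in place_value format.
Convert 七百七十 (Chinese numeral) → 7×100 + 7×10 = 770 (decimal)
Convert 0b1011 (binary) → 8 + 2 + 1 = 11 (decimal)
Compute 770 ÷ 11 = 70
Convert 70 (decimal) → 70 = 7×10 → 7 tens (place-value notation)
7 tens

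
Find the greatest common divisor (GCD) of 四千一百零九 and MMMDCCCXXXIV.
Convert 四千一百零九 (Chinese numeral) → 4×1000 + 1×100 + 9 = 4109 (decimal)
Convert MMMDCCCXXXIV (Roman numeral) → 1000 + 1000 + 1000 + 500 + 100 + 100 + 100 + 10 + 10 + 10 + 4 = 3834 (decimal)
Compute gcd(4109, 3834) = 1
1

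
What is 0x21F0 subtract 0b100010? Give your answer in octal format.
Convert 0x21F0 (hexadecimal) → 2×4096 + 1×256 + 15×16 = 8688 (decimal)
Convert 0b100010 (binary) → 32 + 2 = 34 (decimal)
Compute 8688 - 34 = 8654
Convert 8654 (decimal) → 8654 = 2×4096 + 7×64 + 1×8 + 6 → 0o20716 (octal)
0o20716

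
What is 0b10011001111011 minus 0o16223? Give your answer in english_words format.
Convert 0b10011001111011 (binary) → 8192 + 1024 + 512 + 64 + 32 + 16 + 8 + 2 + 1 = 9851 (decimal)
Convert 0o16223 (octal) → 1×4096 + 6×512 + 2×64 + 2×8 + 3 = 7315 (decimal)
Compute 9851 - 7315 = 2536
Convert 2536 (decimal) → 2536 = 2×1000 + 5×100 + 36 → two thousand five hundred thirty-six (English words)
two thousand five hundred thirty-six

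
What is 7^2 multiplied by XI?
Convert 7^2 (power) → 49 (decimal)
Convert XI (Roman numeral) → 10 + 1 = 11 (decimal)
Compute 49 × 11 = 539
539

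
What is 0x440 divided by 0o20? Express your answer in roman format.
Convert 0x440 (hexadecimal) → 4×256 + 4×16 = 1088 (decimal)
Convert 0o20 (octal) → 2×8 = 16 (decimal)
Compute 1088 ÷ 16 = 68
Convert 68 (decimal) → 68 = 50 + 10 + 5 + 1 + 1 + 1 → LXVIII (Roman numeral)
LXVIII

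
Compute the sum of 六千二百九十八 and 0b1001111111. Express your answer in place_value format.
Convert 六千二百九十八 (Chinese numeral) → 6×1000 + 2×100 + 9×10 + 8 = 6298 (decimal)
Convert 0b1001111111 (binary) → 512 + 64 + 32 + 16 + 8 + 4 + 2 + 1 = 639 (decimal)
Compute 6298 + 639 = 6937
Convert 6937 (decimal) → 6937 = 6×1000 + 9×100 + 3×10 + 7 → 6 thousands, 9 hundreds, 3 tens, 7 ones (place-value notation)
6 thousands, 9 hundreds, 3 tens, 7 ones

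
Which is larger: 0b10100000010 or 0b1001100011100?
Convert 0b10100000010 (binary) → 1024 + 256 + 2 = 1282 (decimal)
Convert 0b1001100011100 (binary) → 4096 + 512 + 256 + 16 + 8 + 4 = 4892 (decimal)
Compare 1282 vs 4892: larger = 4892
4892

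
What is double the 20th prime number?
The 20th prime number = 71
Compute 71 × 2 = 142
142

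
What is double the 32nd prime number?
The 32nd prime number = 131
Compute 131 × 2 = 262
262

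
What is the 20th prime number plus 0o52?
The 20th prime number = 71
Convert 0o52 (octal) → 5×8 + 2 = 42 (decimal)
Compute 71 + 42 = 113
113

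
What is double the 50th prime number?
The 50th prime number = 229
Compute 229 × 2 = 458
458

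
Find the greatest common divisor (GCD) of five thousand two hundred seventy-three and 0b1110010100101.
Convert five thousand two hundred seventy-three (English words) → 5×1000 + 2×100 + 73 = 5273 (decimal)
Convert 0b1110010100101 (binary) → 4096 + 2048 + 1024 + 128 + 32 + 4 + 1 = 7333 (decimal)
Compute gcd(5273, 7333) = 1
1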